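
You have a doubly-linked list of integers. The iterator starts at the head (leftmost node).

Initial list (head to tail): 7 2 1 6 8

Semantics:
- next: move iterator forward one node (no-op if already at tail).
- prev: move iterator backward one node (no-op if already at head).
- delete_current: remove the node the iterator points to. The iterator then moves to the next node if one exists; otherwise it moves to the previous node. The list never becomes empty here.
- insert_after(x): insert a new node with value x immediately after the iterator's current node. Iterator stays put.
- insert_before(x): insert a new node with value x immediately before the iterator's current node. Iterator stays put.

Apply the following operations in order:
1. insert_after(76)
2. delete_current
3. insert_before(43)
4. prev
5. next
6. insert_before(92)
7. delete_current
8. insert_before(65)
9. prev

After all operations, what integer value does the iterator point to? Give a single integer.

Answer: 65

Derivation:
After 1 (insert_after(76)): list=[7, 76, 2, 1, 6, 8] cursor@7
After 2 (delete_current): list=[76, 2, 1, 6, 8] cursor@76
After 3 (insert_before(43)): list=[43, 76, 2, 1, 6, 8] cursor@76
After 4 (prev): list=[43, 76, 2, 1, 6, 8] cursor@43
After 5 (next): list=[43, 76, 2, 1, 6, 8] cursor@76
After 6 (insert_before(92)): list=[43, 92, 76, 2, 1, 6, 8] cursor@76
After 7 (delete_current): list=[43, 92, 2, 1, 6, 8] cursor@2
After 8 (insert_before(65)): list=[43, 92, 65, 2, 1, 6, 8] cursor@2
After 9 (prev): list=[43, 92, 65, 2, 1, 6, 8] cursor@65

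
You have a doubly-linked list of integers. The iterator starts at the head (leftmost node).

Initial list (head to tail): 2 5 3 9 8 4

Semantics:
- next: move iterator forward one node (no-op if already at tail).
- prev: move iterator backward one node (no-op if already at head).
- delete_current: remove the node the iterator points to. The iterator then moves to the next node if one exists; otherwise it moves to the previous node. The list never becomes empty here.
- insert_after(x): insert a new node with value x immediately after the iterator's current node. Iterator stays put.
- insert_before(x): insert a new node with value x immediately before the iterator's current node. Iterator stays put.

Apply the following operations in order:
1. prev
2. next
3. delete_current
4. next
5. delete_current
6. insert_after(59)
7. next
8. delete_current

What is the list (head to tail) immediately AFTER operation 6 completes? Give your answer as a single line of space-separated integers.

Answer: 2 3 8 59 4

Derivation:
After 1 (prev): list=[2, 5, 3, 9, 8, 4] cursor@2
After 2 (next): list=[2, 5, 3, 9, 8, 4] cursor@5
After 3 (delete_current): list=[2, 3, 9, 8, 4] cursor@3
After 4 (next): list=[2, 3, 9, 8, 4] cursor@9
After 5 (delete_current): list=[2, 3, 8, 4] cursor@8
After 6 (insert_after(59)): list=[2, 3, 8, 59, 4] cursor@8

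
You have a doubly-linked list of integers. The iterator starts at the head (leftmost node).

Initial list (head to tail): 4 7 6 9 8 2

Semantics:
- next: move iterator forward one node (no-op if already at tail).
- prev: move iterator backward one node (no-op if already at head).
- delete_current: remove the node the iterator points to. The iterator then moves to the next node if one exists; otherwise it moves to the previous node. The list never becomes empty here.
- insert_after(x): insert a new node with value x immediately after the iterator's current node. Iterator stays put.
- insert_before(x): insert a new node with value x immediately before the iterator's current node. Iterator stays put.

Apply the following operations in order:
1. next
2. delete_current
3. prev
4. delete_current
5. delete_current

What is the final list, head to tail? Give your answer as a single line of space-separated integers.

Answer: 9 8 2

Derivation:
After 1 (next): list=[4, 7, 6, 9, 8, 2] cursor@7
After 2 (delete_current): list=[4, 6, 9, 8, 2] cursor@6
After 3 (prev): list=[4, 6, 9, 8, 2] cursor@4
After 4 (delete_current): list=[6, 9, 8, 2] cursor@6
After 5 (delete_current): list=[9, 8, 2] cursor@9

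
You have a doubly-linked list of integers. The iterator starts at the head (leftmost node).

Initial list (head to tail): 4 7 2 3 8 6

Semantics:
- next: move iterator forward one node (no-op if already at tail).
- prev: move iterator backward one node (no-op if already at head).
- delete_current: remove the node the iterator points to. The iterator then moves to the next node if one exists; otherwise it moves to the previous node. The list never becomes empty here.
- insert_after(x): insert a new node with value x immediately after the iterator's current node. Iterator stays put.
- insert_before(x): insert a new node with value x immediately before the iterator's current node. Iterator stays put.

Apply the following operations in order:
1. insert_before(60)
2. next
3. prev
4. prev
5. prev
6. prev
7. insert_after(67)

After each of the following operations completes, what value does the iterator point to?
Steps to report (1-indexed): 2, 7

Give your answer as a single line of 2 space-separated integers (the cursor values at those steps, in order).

Answer: 7 60

Derivation:
After 1 (insert_before(60)): list=[60, 4, 7, 2, 3, 8, 6] cursor@4
After 2 (next): list=[60, 4, 7, 2, 3, 8, 6] cursor@7
After 3 (prev): list=[60, 4, 7, 2, 3, 8, 6] cursor@4
After 4 (prev): list=[60, 4, 7, 2, 3, 8, 6] cursor@60
After 5 (prev): list=[60, 4, 7, 2, 3, 8, 6] cursor@60
After 6 (prev): list=[60, 4, 7, 2, 3, 8, 6] cursor@60
After 7 (insert_after(67)): list=[60, 67, 4, 7, 2, 3, 8, 6] cursor@60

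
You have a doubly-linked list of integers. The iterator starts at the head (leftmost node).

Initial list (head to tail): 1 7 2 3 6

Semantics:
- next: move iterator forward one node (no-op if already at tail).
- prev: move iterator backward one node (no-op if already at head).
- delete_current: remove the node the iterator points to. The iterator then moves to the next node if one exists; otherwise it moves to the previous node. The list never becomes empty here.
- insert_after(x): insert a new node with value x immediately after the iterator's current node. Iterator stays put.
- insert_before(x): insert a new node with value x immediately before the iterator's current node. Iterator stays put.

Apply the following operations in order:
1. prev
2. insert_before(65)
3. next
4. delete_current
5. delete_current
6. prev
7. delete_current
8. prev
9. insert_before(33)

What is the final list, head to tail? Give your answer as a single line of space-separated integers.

After 1 (prev): list=[1, 7, 2, 3, 6] cursor@1
After 2 (insert_before(65)): list=[65, 1, 7, 2, 3, 6] cursor@1
After 3 (next): list=[65, 1, 7, 2, 3, 6] cursor@7
After 4 (delete_current): list=[65, 1, 2, 3, 6] cursor@2
After 5 (delete_current): list=[65, 1, 3, 6] cursor@3
After 6 (prev): list=[65, 1, 3, 6] cursor@1
After 7 (delete_current): list=[65, 3, 6] cursor@3
After 8 (prev): list=[65, 3, 6] cursor@65
After 9 (insert_before(33)): list=[33, 65, 3, 6] cursor@65

Answer: 33 65 3 6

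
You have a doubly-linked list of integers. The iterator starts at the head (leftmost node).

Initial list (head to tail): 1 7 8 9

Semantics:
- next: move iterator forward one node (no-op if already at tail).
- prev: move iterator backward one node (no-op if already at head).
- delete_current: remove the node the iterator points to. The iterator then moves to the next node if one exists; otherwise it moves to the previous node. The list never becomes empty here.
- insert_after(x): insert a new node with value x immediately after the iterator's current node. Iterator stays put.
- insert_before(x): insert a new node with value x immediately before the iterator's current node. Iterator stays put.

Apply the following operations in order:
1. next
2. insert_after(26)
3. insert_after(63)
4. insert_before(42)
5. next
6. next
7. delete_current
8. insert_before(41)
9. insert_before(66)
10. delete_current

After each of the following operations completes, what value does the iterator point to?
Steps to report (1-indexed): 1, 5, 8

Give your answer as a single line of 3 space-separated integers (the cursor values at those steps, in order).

Answer: 7 63 8

Derivation:
After 1 (next): list=[1, 7, 8, 9] cursor@7
After 2 (insert_after(26)): list=[1, 7, 26, 8, 9] cursor@7
After 3 (insert_after(63)): list=[1, 7, 63, 26, 8, 9] cursor@7
After 4 (insert_before(42)): list=[1, 42, 7, 63, 26, 8, 9] cursor@7
After 5 (next): list=[1, 42, 7, 63, 26, 8, 9] cursor@63
After 6 (next): list=[1, 42, 7, 63, 26, 8, 9] cursor@26
After 7 (delete_current): list=[1, 42, 7, 63, 8, 9] cursor@8
After 8 (insert_before(41)): list=[1, 42, 7, 63, 41, 8, 9] cursor@8
After 9 (insert_before(66)): list=[1, 42, 7, 63, 41, 66, 8, 9] cursor@8
After 10 (delete_current): list=[1, 42, 7, 63, 41, 66, 9] cursor@9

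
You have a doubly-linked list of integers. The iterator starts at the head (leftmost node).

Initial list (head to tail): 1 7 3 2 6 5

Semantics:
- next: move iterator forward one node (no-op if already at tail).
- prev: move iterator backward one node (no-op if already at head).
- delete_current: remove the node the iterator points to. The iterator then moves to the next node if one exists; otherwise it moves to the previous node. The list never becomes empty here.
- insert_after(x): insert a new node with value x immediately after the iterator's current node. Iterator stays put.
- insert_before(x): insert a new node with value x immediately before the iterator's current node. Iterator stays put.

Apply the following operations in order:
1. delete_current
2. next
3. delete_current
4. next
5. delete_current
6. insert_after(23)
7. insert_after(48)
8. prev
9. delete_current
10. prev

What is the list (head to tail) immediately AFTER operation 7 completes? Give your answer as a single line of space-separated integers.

Answer: 7 2 5 48 23

Derivation:
After 1 (delete_current): list=[7, 3, 2, 6, 5] cursor@7
After 2 (next): list=[7, 3, 2, 6, 5] cursor@3
After 3 (delete_current): list=[7, 2, 6, 5] cursor@2
After 4 (next): list=[7, 2, 6, 5] cursor@6
After 5 (delete_current): list=[7, 2, 5] cursor@5
After 6 (insert_after(23)): list=[7, 2, 5, 23] cursor@5
After 7 (insert_after(48)): list=[7, 2, 5, 48, 23] cursor@5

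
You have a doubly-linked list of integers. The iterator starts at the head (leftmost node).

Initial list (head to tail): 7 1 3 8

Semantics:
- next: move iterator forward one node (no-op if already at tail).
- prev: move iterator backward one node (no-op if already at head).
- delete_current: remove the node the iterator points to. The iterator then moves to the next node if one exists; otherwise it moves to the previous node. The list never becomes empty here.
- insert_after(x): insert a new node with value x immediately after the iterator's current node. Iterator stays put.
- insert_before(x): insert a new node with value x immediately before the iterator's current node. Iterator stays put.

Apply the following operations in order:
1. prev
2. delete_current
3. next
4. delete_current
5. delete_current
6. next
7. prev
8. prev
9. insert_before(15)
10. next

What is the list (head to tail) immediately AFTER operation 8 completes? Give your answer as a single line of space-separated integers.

After 1 (prev): list=[7, 1, 3, 8] cursor@7
After 2 (delete_current): list=[1, 3, 8] cursor@1
After 3 (next): list=[1, 3, 8] cursor@3
After 4 (delete_current): list=[1, 8] cursor@8
After 5 (delete_current): list=[1] cursor@1
After 6 (next): list=[1] cursor@1
After 7 (prev): list=[1] cursor@1
After 8 (prev): list=[1] cursor@1

Answer: 1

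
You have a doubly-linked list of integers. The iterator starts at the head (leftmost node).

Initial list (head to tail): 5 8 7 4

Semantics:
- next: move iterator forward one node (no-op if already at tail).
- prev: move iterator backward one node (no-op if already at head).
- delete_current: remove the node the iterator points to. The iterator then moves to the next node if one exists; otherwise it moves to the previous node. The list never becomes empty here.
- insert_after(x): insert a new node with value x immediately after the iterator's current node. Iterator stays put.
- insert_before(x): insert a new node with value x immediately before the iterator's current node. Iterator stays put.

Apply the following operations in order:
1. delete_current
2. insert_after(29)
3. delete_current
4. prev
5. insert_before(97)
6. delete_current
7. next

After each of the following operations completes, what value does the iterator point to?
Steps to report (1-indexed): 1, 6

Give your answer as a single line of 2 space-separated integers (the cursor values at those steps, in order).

After 1 (delete_current): list=[8, 7, 4] cursor@8
After 2 (insert_after(29)): list=[8, 29, 7, 4] cursor@8
After 3 (delete_current): list=[29, 7, 4] cursor@29
After 4 (prev): list=[29, 7, 4] cursor@29
After 5 (insert_before(97)): list=[97, 29, 7, 4] cursor@29
After 6 (delete_current): list=[97, 7, 4] cursor@7
After 7 (next): list=[97, 7, 4] cursor@4

Answer: 8 7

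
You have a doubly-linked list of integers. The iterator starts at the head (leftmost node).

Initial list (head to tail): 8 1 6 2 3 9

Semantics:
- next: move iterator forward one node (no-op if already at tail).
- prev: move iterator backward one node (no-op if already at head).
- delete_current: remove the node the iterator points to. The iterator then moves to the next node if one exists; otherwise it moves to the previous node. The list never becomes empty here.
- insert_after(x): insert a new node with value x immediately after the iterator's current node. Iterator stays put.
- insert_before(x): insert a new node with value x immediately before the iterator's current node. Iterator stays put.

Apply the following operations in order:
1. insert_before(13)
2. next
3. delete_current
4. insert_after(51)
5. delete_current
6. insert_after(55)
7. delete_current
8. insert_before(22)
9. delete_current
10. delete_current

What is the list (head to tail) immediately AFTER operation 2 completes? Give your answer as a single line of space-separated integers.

Answer: 13 8 1 6 2 3 9

Derivation:
After 1 (insert_before(13)): list=[13, 8, 1, 6, 2, 3, 9] cursor@8
After 2 (next): list=[13, 8, 1, 6, 2, 3, 9] cursor@1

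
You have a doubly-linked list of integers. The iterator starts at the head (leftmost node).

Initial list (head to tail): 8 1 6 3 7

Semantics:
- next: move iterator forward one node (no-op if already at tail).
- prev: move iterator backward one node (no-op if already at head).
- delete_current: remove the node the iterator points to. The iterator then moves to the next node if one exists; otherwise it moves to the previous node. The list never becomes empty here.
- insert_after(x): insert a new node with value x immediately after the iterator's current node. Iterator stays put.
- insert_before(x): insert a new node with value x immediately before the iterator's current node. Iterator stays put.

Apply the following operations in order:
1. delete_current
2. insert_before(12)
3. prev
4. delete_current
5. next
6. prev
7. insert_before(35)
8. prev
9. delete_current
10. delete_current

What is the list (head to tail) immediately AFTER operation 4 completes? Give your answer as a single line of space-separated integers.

After 1 (delete_current): list=[1, 6, 3, 7] cursor@1
After 2 (insert_before(12)): list=[12, 1, 6, 3, 7] cursor@1
After 3 (prev): list=[12, 1, 6, 3, 7] cursor@12
After 4 (delete_current): list=[1, 6, 3, 7] cursor@1

Answer: 1 6 3 7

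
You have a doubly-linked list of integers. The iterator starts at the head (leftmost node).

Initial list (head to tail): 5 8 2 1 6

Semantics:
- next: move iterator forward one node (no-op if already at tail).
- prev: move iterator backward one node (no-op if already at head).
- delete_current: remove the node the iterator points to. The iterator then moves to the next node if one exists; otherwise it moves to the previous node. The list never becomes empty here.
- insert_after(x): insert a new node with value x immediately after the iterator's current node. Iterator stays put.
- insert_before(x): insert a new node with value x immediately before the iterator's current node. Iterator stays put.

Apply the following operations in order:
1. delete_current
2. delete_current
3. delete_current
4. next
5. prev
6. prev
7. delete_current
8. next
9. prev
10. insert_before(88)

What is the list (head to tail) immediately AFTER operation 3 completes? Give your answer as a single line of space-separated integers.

After 1 (delete_current): list=[8, 2, 1, 6] cursor@8
After 2 (delete_current): list=[2, 1, 6] cursor@2
After 3 (delete_current): list=[1, 6] cursor@1

Answer: 1 6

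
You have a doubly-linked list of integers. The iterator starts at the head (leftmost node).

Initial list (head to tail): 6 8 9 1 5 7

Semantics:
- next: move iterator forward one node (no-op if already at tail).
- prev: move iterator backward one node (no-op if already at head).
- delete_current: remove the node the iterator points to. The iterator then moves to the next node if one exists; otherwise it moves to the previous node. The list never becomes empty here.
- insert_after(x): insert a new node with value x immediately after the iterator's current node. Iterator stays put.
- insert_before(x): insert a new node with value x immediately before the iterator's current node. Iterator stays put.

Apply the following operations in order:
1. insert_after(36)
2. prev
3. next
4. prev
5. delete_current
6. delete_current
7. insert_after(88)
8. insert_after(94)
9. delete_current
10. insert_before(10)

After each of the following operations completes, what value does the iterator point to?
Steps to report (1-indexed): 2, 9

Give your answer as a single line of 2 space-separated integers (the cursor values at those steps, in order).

Answer: 6 94

Derivation:
After 1 (insert_after(36)): list=[6, 36, 8, 9, 1, 5, 7] cursor@6
After 2 (prev): list=[6, 36, 8, 9, 1, 5, 7] cursor@6
After 3 (next): list=[6, 36, 8, 9, 1, 5, 7] cursor@36
After 4 (prev): list=[6, 36, 8, 9, 1, 5, 7] cursor@6
After 5 (delete_current): list=[36, 8, 9, 1, 5, 7] cursor@36
After 6 (delete_current): list=[8, 9, 1, 5, 7] cursor@8
After 7 (insert_after(88)): list=[8, 88, 9, 1, 5, 7] cursor@8
After 8 (insert_after(94)): list=[8, 94, 88, 9, 1, 5, 7] cursor@8
After 9 (delete_current): list=[94, 88, 9, 1, 5, 7] cursor@94
After 10 (insert_before(10)): list=[10, 94, 88, 9, 1, 5, 7] cursor@94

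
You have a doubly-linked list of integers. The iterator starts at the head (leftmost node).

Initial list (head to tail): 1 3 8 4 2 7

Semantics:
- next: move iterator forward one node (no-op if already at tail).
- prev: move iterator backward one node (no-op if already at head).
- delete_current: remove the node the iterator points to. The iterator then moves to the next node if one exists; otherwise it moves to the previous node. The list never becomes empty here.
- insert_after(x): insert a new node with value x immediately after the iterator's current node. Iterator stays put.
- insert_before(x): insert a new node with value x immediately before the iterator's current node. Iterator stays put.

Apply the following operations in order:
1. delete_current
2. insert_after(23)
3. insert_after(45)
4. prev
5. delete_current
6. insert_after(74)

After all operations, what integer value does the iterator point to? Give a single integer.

After 1 (delete_current): list=[3, 8, 4, 2, 7] cursor@3
After 2 (insert_after(23)): list=[3, 23, 8, 4, 2, 7] cursor@3
After 3 (insert_after(45)): list=[3, 45, 23, 8, 4, 2, 7] cursor@3
After 4 (prev): list=[3, 45, 23, 8, 4, 2, 7] cursor@3
After 5 (delete_current): list=[45, 23, 8, 4, 2, 7] cursor@45
After 6 (insert_after(74)): list=[45, 74, 23, 8, 4, 2, 7] cursor@45

Answer: 45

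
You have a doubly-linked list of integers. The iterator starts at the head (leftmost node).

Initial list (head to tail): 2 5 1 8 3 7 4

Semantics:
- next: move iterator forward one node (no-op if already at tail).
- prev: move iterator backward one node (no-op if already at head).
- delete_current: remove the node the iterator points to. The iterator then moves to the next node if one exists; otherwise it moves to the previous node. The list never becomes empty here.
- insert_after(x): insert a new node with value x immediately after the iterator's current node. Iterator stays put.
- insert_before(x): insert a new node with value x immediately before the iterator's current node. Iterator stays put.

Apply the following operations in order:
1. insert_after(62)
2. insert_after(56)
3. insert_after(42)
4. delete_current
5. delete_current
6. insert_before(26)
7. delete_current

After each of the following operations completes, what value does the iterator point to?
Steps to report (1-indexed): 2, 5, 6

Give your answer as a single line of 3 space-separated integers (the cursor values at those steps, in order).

Answer: 2 56 56

Derivation:
After 1 (insert_after(62)): list=[2, 62, 5, 1, 8, 3, 7, 4] cursor@2
After 2 (insert_after(56)): list=[2, 56, 62, 5, 1, 8, 3, 7, 4] cursor@2
After 3 (insert_after(42)): list=[2, 42, 56, 62, 5, 1, 8, 3, 7, 4] cursor@2
After 4 (delete_current): list=[42, 56, 62, 5, 1, 8, 3, 7, 4] cursor@42
After 5 (delete_current): list=[56, 62, 5, 1, 8, 3, 7, 4] cursor@56
After 6 (insert_before(26)): list=[26, 56, 62, 5, 1, 8, 3, 7, 4] cursor@56
After 7 (delete_current): list=[26, 62, 5, 1, 8, 3, 7, 4] cursor@62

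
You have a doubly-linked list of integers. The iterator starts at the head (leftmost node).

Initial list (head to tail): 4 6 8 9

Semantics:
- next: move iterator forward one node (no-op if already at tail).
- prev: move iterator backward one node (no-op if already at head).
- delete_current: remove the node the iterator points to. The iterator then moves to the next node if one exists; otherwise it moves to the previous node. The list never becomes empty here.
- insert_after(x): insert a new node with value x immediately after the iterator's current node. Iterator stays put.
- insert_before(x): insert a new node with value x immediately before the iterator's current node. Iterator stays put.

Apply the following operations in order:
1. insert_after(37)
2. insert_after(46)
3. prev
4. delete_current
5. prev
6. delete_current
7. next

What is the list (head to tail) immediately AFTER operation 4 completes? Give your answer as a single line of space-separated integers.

After 1 (insert_after(37)): list=[4, 37, 6, 8, 9] cursor@4
After 2 (insert_after(46)): list=[4, 46, 37, 6, 8, 9] cursor@4
After 3 (prev): list=[4, 46, 37, 6, 8, 9] cursor@4
After 4 (delete_current): list=[46, 37, 6, 8, 9] cursor@46

Answer: 46 37 6 8 9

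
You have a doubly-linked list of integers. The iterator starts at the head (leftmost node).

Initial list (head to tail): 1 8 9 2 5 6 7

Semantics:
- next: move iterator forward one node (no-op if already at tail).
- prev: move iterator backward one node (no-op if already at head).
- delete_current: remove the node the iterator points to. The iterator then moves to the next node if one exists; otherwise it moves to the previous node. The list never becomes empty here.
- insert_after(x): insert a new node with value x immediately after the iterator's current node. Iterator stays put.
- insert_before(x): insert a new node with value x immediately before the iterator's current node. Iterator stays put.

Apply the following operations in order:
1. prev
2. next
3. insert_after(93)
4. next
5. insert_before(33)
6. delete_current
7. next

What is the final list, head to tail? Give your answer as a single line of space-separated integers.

After 1 (prev): list=[1, 8, 9, 2, 5, 6, 7] cursor@1
After 2 (next): list=[1, 8, 9, 2, 5, 6, 7] cursor@8
After 3 (insert_after(93)): list=[1, 8, 93, 9, 2, 5, 6, 7] cursor@8
After 4 (next): list=[1, 8, 93, 9, 2, 5, 6, 7] cursor@93
After 5 (insert_before(33)): list=[1, 8, 33, 93, 9, 2, 5, 6, 7] cursor@93
After 6 (delete_current): list=[1, 8, 33, 9, 2, 5, 6, 7] cursor@9
After 7 (next): list=[1, 8, 33, 9, 2, 5, 6, 7] cursor@2

Answer: 1 8 33 9 2 5 6 7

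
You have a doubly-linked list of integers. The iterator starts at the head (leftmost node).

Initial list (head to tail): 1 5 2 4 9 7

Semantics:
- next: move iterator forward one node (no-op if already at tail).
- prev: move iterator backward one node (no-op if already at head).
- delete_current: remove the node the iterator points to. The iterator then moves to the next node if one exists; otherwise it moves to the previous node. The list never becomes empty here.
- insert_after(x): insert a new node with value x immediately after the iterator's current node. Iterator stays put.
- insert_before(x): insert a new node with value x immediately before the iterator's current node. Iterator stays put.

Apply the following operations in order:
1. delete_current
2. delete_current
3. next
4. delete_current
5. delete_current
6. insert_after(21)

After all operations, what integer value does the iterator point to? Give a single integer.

After 1 (delete_current): list=[5, 2, 4, 9, 7] cursor@5
After 2 (delete_current): list=[2, 4, 9, 7] cursor@2
After 3 (next): list=[2, 4, 9, 7] cursor@4
After 4 (delete_current): list=[2, 9, 7] cursor@9
After 5 (delete_current): list=[2, 7] cursor@7
After 6 (insert_after(21)): list=[2, 7, 21] cursor@7

Answer: 7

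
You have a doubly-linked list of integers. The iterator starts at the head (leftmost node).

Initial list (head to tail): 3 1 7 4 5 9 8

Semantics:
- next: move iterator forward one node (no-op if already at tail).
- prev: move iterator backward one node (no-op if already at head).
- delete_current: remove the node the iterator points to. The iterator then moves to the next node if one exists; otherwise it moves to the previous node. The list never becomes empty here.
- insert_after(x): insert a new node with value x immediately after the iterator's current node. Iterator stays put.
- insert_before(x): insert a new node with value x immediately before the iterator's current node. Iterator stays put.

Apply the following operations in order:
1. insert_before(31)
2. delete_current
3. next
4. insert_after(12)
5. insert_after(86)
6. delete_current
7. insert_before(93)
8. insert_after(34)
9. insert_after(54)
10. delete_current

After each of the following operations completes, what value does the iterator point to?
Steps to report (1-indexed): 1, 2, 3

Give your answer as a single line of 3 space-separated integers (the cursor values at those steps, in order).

After 1 (insert_before(31)): list=[31, 3, 1, 7, 4, 5, 9, 8] cursor@3
After 2 (delete_current): list=[31, 1, 7, 4, 5, 9, 8] cursor@1
After 3 (next): list=[31, 1, 7, 4, 5, 9, 8] cursor@7
After 4 (insert_after(12)): list=[31, 1, 7, 12, 4, 5, 9, 8] cursor@7
After 5 (insert_after(86)): list=[31, 1, 7, 86, 12, 4, 5, 9, 8] cursor@7
After 6 (delete_current): list=[31, 1, 86, 12, 4, 5, 9, 8] cursor@86
After 7 (insert_before(93)): list=[31, 1, 93, 86, 12, 4, 5, 9, 8] cursor@86
After 8 (insert_after(34)): list=[31, 1, 93, 86, 34, 12, 4, 5, 9, 8] cursor@86
After 9 (insert_after(54)): list=[31, 1, 93, 86, 54, 34, 12, 4, 5, 9, 8] cursor@86
After 10 (delete_current): list=[31, 1, 93, 54, 34, 12, 4, 5, 9, 8] cursor@54

Answer: 3 1 7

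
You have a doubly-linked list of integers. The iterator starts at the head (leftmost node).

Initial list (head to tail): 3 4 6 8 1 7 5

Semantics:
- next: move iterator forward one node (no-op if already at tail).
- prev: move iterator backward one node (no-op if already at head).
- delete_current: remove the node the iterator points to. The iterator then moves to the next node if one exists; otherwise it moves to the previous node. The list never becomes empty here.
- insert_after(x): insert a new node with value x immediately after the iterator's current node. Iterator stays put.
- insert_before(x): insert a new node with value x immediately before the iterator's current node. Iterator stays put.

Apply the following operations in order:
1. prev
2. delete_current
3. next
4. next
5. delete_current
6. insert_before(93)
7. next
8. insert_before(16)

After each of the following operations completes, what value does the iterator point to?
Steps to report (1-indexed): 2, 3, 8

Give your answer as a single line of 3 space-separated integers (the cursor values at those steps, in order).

Answer: 4 6 7

Derivation:
After 1 (prev): list=[3, 4, 6, 8, 1, 7, 5] cursor@3
After 2 (delete_current): list=[4, 6, 8, 1, 7, 5] cursor@4
After 3 (next): list=[4, 6, 8, 1, 7, 5] cursor@6
After 4 (next): list=[4, 6, 8, 1, 7, 5] cursor@8
After 5 (delete_current): list=[4, 6, 1, 7, 5] cursor@1
After 6 (insert_before(93)): list=[4, 6, 93, 1, 7, 5] cursor@1
After 7 (next): list=[4, 6, 93, 1, 7, 5] cursor@7
After 8 (insert_before(16)): list=[4, 6, 93, 1, 16, 7, 5] cursor@7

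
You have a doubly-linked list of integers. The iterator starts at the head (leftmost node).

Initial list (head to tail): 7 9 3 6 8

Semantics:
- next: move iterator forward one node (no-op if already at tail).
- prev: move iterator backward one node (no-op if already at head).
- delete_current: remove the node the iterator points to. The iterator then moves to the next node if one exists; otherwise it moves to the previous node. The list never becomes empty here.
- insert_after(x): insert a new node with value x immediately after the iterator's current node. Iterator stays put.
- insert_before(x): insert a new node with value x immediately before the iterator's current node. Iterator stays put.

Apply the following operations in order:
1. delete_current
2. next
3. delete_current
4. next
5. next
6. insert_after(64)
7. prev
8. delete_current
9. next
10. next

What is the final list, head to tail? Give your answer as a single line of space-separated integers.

Answer: 9 8 64

Derivation:
After 1 (delete_current): list=[9, 3, 6, 8] cursor@9
After 2 (next): list=[9, 3, 6, 8] cursor@3
After 3 (delete_current): list=[9, 6, 8] cursor@6
After 4 (next): list=[9, 6, 8] cursor@8
After 5 (next): list=[9, 6, 8] cursor@8
After 6 (insert_after(64)): list=[9, 6, 8, 64] cursor@8
After 7 (prev): list=[9, 6, 8, 64] cursor@6
After 8 (delete_current): list=[9, 8, 64] cursor@8
After 9 (next): list=[9, 8, 64] cursor@64
After 10 (next): list=[9, 8, 64] cursor@64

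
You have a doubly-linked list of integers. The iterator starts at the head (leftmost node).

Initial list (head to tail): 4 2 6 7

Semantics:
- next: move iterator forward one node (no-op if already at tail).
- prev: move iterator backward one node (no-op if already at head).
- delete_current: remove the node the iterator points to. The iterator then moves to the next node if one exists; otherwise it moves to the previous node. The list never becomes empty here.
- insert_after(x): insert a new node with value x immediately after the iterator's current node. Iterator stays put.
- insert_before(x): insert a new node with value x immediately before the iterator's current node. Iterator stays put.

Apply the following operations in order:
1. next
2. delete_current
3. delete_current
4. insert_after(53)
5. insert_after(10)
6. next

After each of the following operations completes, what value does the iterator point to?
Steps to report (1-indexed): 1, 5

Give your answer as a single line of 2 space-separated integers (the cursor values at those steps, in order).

After 1 (next): list=[4, 2, 6, 7] cursor@2
After 2 (delete_current): list=[4, 6, 7] cursor@6
After 3 (delete_current): list=[4, 7] cursor@7
After 4 (insert_after(53)): list=[4, 7, 53] cursor@7
After 5 (insert_after(10)): list=[4, 7, 10, 53] cursor@7
After 6 (next): list=[4, 7, 10, 53] cursor@10

Answer: 2 7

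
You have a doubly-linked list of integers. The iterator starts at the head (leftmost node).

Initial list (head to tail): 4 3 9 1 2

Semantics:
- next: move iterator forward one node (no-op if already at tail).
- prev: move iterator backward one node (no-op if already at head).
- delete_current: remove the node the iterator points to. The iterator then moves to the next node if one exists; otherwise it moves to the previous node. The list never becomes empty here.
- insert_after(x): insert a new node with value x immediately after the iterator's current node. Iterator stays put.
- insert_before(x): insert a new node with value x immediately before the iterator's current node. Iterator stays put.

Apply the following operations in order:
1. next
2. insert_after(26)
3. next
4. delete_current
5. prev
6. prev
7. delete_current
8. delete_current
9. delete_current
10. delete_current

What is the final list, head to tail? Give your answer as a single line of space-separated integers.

Answer: 2

Derivation:
After 1 (next): list=[4, 3, 9, 1, 2] cursor@3
After 2 (insert_after(26)): list=[4, 3, 26, 9, 1, 2] cursor@3
After 3 (next): list=[4, 3, 26, 9, 1, 2] cursor@26
After 4 (delete_current): list=[4, 3, 9, 1, 2] cursor@9
After 5 (prev): list=[4, 3, 9, 1, 2] cursor@3
After 6 (prev): list=[4, 3, 9, 1, 2] cursor@4
After 7 (delete_current): list=[3, 9, 1, 2] cursor@3
After 8 (delete_current): list=[9, 1, 2] cursor@9
After 9 (delete_current): list=[1, 2] cursor@1
After 10 (delete_current): list=[2] cursor@2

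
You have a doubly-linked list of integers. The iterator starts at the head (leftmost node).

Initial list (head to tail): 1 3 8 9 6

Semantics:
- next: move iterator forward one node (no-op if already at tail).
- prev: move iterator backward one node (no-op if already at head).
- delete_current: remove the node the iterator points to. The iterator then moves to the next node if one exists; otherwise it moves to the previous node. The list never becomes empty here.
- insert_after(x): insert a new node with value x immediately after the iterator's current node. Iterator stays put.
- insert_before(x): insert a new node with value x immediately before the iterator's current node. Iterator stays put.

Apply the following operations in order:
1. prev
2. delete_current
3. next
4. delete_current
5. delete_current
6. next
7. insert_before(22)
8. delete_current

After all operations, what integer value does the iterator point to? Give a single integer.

After 1 (prev): list=[1, 3, 8, 9, 6] cursor@1
After 2 (delete_current): list=[3, 8, 9, 6] cursor@3
After 3 (next): list=[3, 8, 9, 6] cursor@8
After 4 (delete_current): list=[3, 9, 6] cursor@9
After 5 (delete_current): list=[3, 6] cursor@6
After 6 (next): list=[3, 6] cursor@6
After 7 (insert_before(22)): list=[3, 22, 6] cursor@6
After 8 (delete_current): list=[3, 22] cursor@22

Answer: 22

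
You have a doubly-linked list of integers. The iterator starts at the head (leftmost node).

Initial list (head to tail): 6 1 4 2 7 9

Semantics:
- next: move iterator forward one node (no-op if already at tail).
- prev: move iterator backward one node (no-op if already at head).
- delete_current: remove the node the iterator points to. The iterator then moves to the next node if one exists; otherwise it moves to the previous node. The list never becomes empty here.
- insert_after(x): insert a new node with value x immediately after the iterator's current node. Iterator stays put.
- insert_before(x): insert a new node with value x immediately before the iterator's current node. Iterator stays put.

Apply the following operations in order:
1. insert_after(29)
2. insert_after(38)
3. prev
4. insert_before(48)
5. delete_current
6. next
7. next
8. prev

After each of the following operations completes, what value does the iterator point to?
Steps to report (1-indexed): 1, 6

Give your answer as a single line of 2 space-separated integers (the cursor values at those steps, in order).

After 1 (insert_after(29)): list=[6, 29, 1, 4, 2, 7, 9] cursor@6
After 2 (insert_after(38)): list=[6, 38, 29, 1, 4, 2, 7, 9] cursor@6
After 3 (prev): list=[6, 38, 29, 1, 4, 2, 7, 9] cursor@6
After 4 (insert_before(48)): list=[48, 6, 38, 29, 1, 4, 2, 7, 9] cursor@6
After 5 (delete_current): list=[48, 38, 29, 1, 4, 2, 7, 9] cursor@38
After 6 (next): list=[48, 38, 29, 1, 4, 2, 7, 9] cursor@29
After 7 (next): list=[48, 38, 29, 1, 4, 2, 7, 9] cursor@1
After 8 (prev): list=[48, 38, 29, 1, 4, 2, 7, 9] cursor@29

Answer: 6 29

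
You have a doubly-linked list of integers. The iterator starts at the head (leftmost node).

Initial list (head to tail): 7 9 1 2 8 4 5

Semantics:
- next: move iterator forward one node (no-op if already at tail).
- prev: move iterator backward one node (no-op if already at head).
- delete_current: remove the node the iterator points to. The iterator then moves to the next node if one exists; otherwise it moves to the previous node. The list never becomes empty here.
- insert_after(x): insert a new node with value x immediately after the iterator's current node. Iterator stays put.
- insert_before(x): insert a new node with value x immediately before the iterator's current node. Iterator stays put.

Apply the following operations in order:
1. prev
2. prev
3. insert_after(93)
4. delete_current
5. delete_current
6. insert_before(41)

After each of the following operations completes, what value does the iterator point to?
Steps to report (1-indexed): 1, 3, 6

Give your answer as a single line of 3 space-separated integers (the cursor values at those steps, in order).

After 1 (prev): list=[7, 9, 1, 2, 8, 4, 5] cursor@7
After 2 (prev): list=[7, 9, 1, 2, 8, 4, 5] cursor@7
After 3 (insert_after(93)): list=[7, 93, 9, 1, 2, 8, 4, 5] cursor@7
After 4 (delete_current): list=[93, 9, 1, 2, 8, 4, 5] cursor@93
After 5 (delete_current): list=[9, 1, 2, 8, 4, 5] cursor@9
After 6 (insert_before(41)): list=[41, 9, 1, 2, 8, 4, 5] cursor@9

Answer: 7 7 9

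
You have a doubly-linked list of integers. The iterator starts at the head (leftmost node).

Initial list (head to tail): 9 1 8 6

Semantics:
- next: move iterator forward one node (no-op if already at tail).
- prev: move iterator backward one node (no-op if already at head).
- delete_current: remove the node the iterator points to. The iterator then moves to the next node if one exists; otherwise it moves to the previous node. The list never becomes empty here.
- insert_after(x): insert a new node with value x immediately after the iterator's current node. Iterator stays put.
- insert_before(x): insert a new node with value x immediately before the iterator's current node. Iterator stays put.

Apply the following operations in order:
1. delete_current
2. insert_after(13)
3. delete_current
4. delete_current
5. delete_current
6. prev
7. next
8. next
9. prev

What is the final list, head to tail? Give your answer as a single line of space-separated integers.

After 1 (delete_current): list=[1, 8, 6] cursor@1
After 2 (insert_after(13)): list=[1, 13, 8, 6] cursor@1
After 3 (delete_current): list=[13, 8, 6] cursor@13
After 4 (delete_current): list=[8, 6] cursor@8
After 5 (delete_current): list=[6] cursor@6
After 6 (prev): list=[6] cursor@6
After 7 (next): list=[6] cursor@6
After 8 (next): list=[6] cursor@6
After 9 (prev): list=[6] cursor@6

Answer: 6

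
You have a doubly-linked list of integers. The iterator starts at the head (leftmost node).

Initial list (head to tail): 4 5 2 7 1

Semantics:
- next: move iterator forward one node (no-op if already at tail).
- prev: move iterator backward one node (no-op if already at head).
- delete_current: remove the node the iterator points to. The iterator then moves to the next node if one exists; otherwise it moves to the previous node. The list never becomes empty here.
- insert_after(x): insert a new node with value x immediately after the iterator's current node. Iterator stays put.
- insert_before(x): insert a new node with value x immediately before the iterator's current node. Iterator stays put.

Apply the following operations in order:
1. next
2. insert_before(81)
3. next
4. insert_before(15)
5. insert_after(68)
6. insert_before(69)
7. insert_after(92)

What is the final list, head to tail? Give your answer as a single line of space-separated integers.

Answer: 4 81 5 15 69 2 92 68 7 1

Derivation:
After 1 (next): list=[4, 5, 2, 7, 1] cursor@5
After 2 (insert_before(81)): list=[4, 81, 5, 2, 7, 1] cursor@5
After 3 (next): list=[4, 81, 5, 2, 7, 1] cursor@2
After 4 (insert_before(15)): list=[4, 81, 5, 15, 2, 7, 1] cursor@2
After 5 (insert_after(68)): list=[4, 81, 5, 15, 2, 68, 7, 1] cursor@2
After 6 (insert_before(69)): list=[4, 81, 5, 15, 69, 2, 68, 7, 1] cursor@2
After 7 (insert_after(92)): list=[4, 81, 5, 15, 69, 2, 92, 68, 7, 1] cursor@2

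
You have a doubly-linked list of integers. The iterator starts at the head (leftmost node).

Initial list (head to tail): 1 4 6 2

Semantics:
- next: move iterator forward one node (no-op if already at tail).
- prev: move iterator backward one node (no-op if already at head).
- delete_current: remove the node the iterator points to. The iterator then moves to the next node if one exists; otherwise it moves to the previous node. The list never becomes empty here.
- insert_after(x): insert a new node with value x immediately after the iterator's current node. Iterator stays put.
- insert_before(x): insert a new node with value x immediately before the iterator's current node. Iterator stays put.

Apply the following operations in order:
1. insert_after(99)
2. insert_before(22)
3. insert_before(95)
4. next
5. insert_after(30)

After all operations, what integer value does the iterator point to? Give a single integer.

After 1 (insert_after(99)): list=[1, 99, 4, 6, 2] cursor@1
After 2 (insert_before(22)): list=[22, 1, 99, 4, 6, 2] cursor@1
After 3 (insert_before(95)): list=[22, 95, 1, 99, 4, 6, 2] cursor@1
After 4 (next): list=[22, 95, 1, 99, 4, 6, 2] cursor@99
After 5 (insert_after(30)): list=[22, 95, 1, 99, 30, 4, 6, 2] cursor@99

Answer: 99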